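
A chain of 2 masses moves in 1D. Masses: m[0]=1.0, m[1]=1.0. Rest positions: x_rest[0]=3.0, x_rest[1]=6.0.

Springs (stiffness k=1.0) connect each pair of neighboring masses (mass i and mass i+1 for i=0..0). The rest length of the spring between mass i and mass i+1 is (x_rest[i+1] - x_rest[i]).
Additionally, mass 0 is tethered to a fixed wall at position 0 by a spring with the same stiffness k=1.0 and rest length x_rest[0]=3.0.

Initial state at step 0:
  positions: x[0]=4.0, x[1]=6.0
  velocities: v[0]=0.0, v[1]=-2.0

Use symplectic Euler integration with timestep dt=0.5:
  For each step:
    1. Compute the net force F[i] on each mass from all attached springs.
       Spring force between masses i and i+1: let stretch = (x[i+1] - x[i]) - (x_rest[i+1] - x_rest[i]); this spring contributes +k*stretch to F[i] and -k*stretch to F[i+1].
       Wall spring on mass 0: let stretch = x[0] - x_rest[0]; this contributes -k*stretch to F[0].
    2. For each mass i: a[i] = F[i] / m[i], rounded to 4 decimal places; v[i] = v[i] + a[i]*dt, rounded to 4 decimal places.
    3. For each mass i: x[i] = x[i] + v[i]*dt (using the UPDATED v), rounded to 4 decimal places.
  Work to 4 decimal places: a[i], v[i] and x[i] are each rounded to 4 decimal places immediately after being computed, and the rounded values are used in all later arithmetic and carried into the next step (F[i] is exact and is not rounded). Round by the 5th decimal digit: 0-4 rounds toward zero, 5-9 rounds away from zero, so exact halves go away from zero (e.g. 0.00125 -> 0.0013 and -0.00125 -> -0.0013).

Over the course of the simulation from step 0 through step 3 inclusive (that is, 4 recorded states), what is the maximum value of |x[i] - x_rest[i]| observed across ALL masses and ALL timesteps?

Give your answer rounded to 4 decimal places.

Answer: 1.4531

Derivation:
Step 0: x=[4.0000 6.0000] v=[0.0000 -2.0000]
Step 1: x=[3.5000 5.2500] v=[-1.0000 -1.5000]
Step 2: x=[2.5625 4.8125] v=[-1.8750 -0.8750]
Step 3: x=[1.5469 4.5625] v=[-2.0313 -0.5000]
Max displacement = 1.4531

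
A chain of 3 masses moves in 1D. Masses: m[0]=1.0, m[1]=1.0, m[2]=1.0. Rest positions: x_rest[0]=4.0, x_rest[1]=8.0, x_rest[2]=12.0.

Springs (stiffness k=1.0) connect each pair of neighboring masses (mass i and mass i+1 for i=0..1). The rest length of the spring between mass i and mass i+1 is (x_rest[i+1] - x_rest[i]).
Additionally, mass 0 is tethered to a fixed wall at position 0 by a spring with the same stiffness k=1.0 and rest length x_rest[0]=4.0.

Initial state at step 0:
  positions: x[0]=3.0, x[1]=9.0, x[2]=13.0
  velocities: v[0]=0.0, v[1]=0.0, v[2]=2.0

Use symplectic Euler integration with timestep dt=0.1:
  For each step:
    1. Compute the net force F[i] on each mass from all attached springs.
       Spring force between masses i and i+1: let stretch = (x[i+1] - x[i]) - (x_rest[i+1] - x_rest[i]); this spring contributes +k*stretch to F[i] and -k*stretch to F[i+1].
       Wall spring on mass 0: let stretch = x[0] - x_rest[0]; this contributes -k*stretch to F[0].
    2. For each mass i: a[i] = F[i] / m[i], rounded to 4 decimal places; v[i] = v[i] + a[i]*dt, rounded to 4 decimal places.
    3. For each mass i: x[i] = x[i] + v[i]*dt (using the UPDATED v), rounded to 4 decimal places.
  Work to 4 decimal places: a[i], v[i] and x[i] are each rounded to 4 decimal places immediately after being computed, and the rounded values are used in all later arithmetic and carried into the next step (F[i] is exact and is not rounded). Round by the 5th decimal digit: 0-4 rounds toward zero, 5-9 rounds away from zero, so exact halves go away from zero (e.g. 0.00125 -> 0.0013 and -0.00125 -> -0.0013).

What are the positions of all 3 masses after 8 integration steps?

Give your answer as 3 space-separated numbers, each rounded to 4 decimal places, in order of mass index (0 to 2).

Answer: 3.9269 8.5697 14.4039

Derivation:
Step 0: x=[3.0000 9.0000 13.0000] v=[0.0000 0.0000 2.0000]
Step 1: x=[3.0300 8.9800 13.2000] v=[0.3000 -0.2000 2.0000]
Step 2: x=[3.0892 8.9427 13.3978] v=[0.5920 -0.3730 1.9780]
Step 3: x=[3.1760 8.8914 13.5911] v=[0.8684 -0.5128 1.9325]
Step 4: x=[3.2882 8.8300 13.7774] v=[1.1223 -0.6144 1.8625]
Step 5: x=[3.4230 8.7626 13.9542] v=[1.3477 -0.6738 1.7678]
Step 6: x=[3.5769 8.6937 14.1191] v=[1.5394 -0.6886 1.6486]
Step 7: x=[3.7462 8.6279 14.2697] v=[1.6934 -0.6577 1.5061]
Step 8: x=[3.9269 8.5697 14.4039] v=[1.8070 -0.5817 1.3419]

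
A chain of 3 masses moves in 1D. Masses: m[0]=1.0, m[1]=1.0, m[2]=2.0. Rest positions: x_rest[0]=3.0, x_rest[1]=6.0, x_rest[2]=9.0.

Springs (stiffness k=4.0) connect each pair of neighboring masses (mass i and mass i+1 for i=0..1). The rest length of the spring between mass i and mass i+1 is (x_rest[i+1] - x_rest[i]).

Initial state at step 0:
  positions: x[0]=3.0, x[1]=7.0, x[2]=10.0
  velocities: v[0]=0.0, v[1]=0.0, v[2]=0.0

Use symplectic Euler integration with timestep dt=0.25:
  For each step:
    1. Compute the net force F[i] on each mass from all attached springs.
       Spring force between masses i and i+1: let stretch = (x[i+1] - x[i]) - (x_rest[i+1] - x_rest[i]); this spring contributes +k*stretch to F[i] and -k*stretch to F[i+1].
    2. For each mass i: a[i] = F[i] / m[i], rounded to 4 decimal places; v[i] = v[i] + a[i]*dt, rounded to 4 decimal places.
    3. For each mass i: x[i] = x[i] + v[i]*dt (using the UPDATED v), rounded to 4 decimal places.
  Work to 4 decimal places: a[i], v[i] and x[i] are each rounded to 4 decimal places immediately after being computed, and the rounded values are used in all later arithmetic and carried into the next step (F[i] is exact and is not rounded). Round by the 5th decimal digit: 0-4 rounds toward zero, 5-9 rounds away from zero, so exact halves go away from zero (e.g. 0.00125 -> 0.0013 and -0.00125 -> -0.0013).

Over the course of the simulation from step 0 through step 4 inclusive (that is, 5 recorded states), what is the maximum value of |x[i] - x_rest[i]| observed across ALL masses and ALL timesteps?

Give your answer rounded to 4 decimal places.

Step 0: x=[3.0000 7.0000 10.0000] v=[0.0000 0.0000 0.0000]
Step 1: x=[3.2500 6.7500 10.0000] v=[1.0000 -1.0000 0.0000]
Step 2: x=[3.6250 6.4375 9.9688] v=[1.5000 -1.2500 -0.1250]
Step 3: x=[3.9531 6.3047 9.8711] v=[1.3125 -0.5312 -0.3907]
Step 4: x=[4.1191 6.4756 9.7026] v=[0.6641 0.6836 -0.6739]
Max displacement = 1.1191

Answer: 1.1191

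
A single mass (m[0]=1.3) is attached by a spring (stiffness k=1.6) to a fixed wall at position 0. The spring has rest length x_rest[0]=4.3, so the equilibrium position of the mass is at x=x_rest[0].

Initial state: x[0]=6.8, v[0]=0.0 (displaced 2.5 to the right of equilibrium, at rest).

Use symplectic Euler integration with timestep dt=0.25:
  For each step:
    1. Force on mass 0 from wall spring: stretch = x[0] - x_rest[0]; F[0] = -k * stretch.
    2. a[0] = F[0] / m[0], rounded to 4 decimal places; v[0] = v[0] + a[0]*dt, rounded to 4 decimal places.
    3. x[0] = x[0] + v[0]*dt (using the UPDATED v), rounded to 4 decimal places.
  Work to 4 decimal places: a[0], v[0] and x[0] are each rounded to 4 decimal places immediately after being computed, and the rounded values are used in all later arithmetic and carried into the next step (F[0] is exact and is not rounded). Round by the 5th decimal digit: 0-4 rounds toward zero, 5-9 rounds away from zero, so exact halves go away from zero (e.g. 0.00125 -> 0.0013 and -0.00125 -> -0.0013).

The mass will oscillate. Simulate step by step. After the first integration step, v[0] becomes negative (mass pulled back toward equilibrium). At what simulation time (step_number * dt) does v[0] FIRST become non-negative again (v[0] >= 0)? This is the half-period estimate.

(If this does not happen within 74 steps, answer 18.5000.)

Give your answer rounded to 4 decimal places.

Step 0: x=[6.8000] v=[0.0000]
Step 1: x=[6.6077] v=[-0.7692]
Step 2: x=[6.2379] v=[-1.4793]
Step 3: x=[5.7190] v=[-2.0756]
Step 4: x=[5.0910] v=[-2.5122]
Step 5: x=[4.4021] v=[-2.7556]
Step 6: x=[3.7054] v=[-2.7870]
Step 7: x=[3.0544] v=[-2.6041]
Step 8: x=[2.4992] v=[-2.2209]
Step 9: x=[2.0825] v=[-1.6668]
Step 10: x=[1.8364] v=[-0.9845]
Step 11: x=[1.7798] v=[-0.2265]
Step 12: x=[1.9171] v=[0.5490]
First v>=0 after going negative at step 12, time=3.0000

Answer: 3.0000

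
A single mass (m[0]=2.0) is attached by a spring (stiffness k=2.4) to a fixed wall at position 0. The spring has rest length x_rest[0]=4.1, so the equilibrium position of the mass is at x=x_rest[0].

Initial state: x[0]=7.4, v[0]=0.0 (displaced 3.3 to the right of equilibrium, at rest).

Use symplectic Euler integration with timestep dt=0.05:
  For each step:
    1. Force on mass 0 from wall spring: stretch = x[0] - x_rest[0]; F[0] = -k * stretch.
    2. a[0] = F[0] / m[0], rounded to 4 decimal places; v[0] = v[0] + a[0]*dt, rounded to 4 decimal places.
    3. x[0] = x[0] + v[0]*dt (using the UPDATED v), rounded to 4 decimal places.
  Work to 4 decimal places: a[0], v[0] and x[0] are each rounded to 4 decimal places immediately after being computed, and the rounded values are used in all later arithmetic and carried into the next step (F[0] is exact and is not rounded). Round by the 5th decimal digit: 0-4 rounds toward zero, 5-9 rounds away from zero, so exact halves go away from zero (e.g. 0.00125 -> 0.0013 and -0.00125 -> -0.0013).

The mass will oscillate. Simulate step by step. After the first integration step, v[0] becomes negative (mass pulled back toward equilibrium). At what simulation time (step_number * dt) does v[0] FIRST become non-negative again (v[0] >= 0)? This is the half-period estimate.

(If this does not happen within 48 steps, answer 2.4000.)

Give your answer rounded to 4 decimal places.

Step 0: x=[7.4000] v=[0.0000]
Step 1: x=[7.3901] v=[-0.1980]
Step 2: x=[7.3703] v=[-0.3954]
Step 3: x=[7.3407] v=[-0.5916]
Step 4: x=[7.3014] v=[-0.7860]
Step 5: x=[7.2525] v=[-0.9781]
Step 6: x=[7.1941] v=[-1.1673]
Step 7: x=[7.1265] v=[-1.3529]
Step 8: x=[7.0498] v=[-1.5345]
Step 9: x=[6.9642] v=[-1.7115]
Step 10: x=[6.8700] v=[-1.8834]
Step 11: x=[6.7675] v=[-2.0496]
Step 12: x=[6.6570] v=[-2.2097]
Step 13: x=[6.5388] v=[-2.3631]
Step 14: x=[6.4133] v=[-2.5094]
Step 15: x=[6.2809] v=[-2.6482]
Step 16: x=[6.1419] v=[-2.7791]
Step 17: x=[5.9968] v=[-2.9016]
Step 18: x=[5.8460] v=[-3.0154]
Step 19: x=[5.6900] v=[-3.1202]
Step 20: x=[5.5292] v=[-3.2156]
Step 21: x=[5.3641] v=[-3.3014]
Step 22: x=[5.1952] v=[-3.3772]
Step 23: x=[5.0231] v=[-3.4429]
Step 24: x=[4.8482] v=[-3.4983]
Step 25: x=[4.6710] v=[-3.5432]
Step 26: x=[4.4921] v=[-3.5775]
Step 27: x=[4.3121] v=[-3.6010]
Step 28: x=[4.1314] v=[-3.6137]
Step 29: x=[3.9506] v=[-3.6156]
Step 30: x=[3.7703] v=[-3.6066]
Step 31: x=[3.5910] v=[-3.5868]
Step 32: x=[3.4132] v=[-3.5563]
Step 33: x=[3.2374] v=[-3.5151]
Step 34: x=[3.0642] v=[-3.4633]
Step 35: x=[2.8941] v=[-3.4012]
Step 36: x=[2.7277] v=[-3.3288]
Step 37: x=[2.5654] v=[-3.2465]
Step 38: x=[2.4077] v=[-3.1544]
Step 39: x=[2.2551] v=[-3.0529]
Step 40: x=[2.1080] v=[-2.9422]
Step 41: x=[1.9669] v=[-2.8227]
Step 42: x=[1.8322] v=[-2.6947]
Step 43: x=[1.7043] v=[-2.5586]
Step 44: x=[1.5836] v=[-2.4149]
Step 45: x=[1.4704] v=[-2.2639]
Step 46: x=[1.3651] v=[-2.1061]
Step 47: x=[1.2680] v=[-1.9420]
Step 48: x=[1.1794] v=[-1.7721]
v[0] did not become non-negative within 48 steps; using fallback time=2.4000

Answer: 2.4000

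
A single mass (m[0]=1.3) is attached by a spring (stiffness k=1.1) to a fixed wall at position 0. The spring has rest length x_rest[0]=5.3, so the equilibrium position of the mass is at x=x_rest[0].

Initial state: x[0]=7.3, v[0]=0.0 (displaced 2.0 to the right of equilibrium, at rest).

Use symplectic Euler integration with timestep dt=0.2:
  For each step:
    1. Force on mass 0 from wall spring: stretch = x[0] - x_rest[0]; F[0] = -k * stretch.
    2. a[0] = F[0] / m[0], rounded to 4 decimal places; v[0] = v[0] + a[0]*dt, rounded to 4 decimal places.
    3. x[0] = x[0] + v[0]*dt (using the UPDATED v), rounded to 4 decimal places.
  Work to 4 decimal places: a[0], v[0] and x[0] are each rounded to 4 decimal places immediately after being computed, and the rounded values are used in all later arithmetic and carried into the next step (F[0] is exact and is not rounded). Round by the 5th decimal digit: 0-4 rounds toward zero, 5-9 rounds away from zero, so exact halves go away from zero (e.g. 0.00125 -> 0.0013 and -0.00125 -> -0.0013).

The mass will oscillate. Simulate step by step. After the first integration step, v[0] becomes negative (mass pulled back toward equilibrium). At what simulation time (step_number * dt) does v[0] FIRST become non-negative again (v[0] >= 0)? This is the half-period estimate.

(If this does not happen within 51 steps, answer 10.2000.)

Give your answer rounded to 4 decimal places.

Step 0: x=[7.3000] v=[0.0000]
Step 1: x=[7.2323] v=[-0.3385]
Step 2: x=[7.0992] v=[-0.6655]
Step 3: x=[6.9052] v=[-0.9700]
Step 4: x=[6.6569] v=[-1.2416]
Step 5: x=[6.3627] v=[-1.4712]
Step 6: x=[6.0325] v=[-1.6510]
Step 7: x=[5.6775] v=[-1.7750]
Step 8: x=[5.3097] v=[-1.8389]
Step 9: x=[4.9416] v=[-1.8405]
Step 10: x=[4.5856] v=[-1.7798]
Step 11: x=[4.2538] v=[-1.6589]
Step 12: x=[3.9574] v=[-1.4819]
Step 13: x=[3.7065] v=[-1.2547]
Step 14: x=[3.5095] v=[-0.9850]
Step 15: x=[3.3731] v=[-0.6820]
Step 16: x=[3.3019] v=[-0.3559]
Step 17: x=[3.2983] v=[-0.0178]
Step 18: x=[3.3625] v=[0.3209]
First v>=0 after going negative at step 18, time=3.6000

Answer: 3.6000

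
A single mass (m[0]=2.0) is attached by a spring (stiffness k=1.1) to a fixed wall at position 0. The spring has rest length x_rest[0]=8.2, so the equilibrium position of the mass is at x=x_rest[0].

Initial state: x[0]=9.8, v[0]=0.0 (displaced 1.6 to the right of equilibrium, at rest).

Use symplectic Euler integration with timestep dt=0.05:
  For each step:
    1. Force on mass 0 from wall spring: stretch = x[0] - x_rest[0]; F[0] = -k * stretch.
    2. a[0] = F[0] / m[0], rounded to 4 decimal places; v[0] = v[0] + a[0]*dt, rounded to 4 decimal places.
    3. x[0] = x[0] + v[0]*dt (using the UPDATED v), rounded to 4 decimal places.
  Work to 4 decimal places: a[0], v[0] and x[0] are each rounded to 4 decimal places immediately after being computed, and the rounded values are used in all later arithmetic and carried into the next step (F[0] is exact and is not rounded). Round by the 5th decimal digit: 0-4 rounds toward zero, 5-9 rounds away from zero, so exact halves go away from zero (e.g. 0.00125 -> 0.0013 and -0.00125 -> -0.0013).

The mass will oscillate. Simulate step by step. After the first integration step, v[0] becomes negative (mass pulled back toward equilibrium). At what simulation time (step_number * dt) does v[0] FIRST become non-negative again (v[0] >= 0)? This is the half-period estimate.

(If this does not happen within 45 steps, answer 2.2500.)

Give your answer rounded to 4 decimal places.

Step 0: x=[9.8000] v=[0.0000]
Step 1: x=[9.7978] v=[-0.0440]
Step 2: x=[9.7934] v=[-0.0879]
Step 3: x=[9.7868] v=[-0.1317]
Step 4: x=[9.7780] v=[-0.1753]
Step 5: x=[9.7671] v=[-0.2187]
Step 6: x=[9.7540] v=[-0.2618]
Step 7: x=[9.7388] v=[-0.3045]
Step 8: x=[9.7215] v=[-0.3468]
Step 9: x=[9.7021] v=[-0.3886]
Step 10: x=[9.6806] v=[-0.4299]
Step 11: x=[9.6571] v=[-0.4706]
Step 12: x=[9.6316] v=[-0.5107]
Step 13: x=[9.6041] v=[-0.5501]
Step 14: x=[9.5747] v=[-0.5887]
Step 15: x=[9.5434] v=[-0.6265]
Step 16: x=[9.5102] v=[-0.6634]
Step 17: x=[9.4752] v=[-0.6994]
Step 18: x=[9.4385] v=[-0.7345]
Step 19: x=[9.4001] v=[-0.7686]
Step 20: x=[9.3600] v=[-0.8016]
Step 21: x=[9.3183] v=[-0.8335]
Step 22: x=[9.2751] v=[-0.8643]
Step 23: x=[9.2304] v=[-0.8939]
Step 24: x=[9.1843] v=[-0.9222]
Step 25: x=[9.1368] v=[-0.9493]
Step 26: x=[9.0880] v=[-0.9751]
Step 27: x=[9.0380] v=[-0.9995]
Step 28: x=[8.9869] v=[-1.0225]
Step 29: x=[8.9347] v=[-1.0441]
Step 30: x=[8.8815] v=[-1.0643]
Step 31: x=[8.8274] v=[-1.0830]
Step 32: x=[8.7724] v=[-1.1003]
Step 33: x=[8.7166] v=[-1.1160]
Step 34: x=[8.6601] v=[-1.1302]
Step 35: x=[8.6030] v=[-1.1429]
Step 36: x=[8.5453] v=[-1.1540]
Step 37: x=[8.4871] v=[-1.1635]
Step 38: x=[8.4285] v=[-1.1714]
Step 39: x=[8.3696] v=[-1.1777]
Step 40: x=[8.3105] v=[-1.1824]
Step 41: x=[8.2512] v=[-1.1854]
Step 42: x=[8.1919] v=[-1.1868]
Step 43: x=[8.1326] v=[-1.1866]
Step 44: x=[8.0734] v=[-1.1847]
Step 45: x=[8.0143] v=[-1.1812]
v[0] did not become non-negative within 45 steps; using fallback time=2.2500

Answer: 2.2500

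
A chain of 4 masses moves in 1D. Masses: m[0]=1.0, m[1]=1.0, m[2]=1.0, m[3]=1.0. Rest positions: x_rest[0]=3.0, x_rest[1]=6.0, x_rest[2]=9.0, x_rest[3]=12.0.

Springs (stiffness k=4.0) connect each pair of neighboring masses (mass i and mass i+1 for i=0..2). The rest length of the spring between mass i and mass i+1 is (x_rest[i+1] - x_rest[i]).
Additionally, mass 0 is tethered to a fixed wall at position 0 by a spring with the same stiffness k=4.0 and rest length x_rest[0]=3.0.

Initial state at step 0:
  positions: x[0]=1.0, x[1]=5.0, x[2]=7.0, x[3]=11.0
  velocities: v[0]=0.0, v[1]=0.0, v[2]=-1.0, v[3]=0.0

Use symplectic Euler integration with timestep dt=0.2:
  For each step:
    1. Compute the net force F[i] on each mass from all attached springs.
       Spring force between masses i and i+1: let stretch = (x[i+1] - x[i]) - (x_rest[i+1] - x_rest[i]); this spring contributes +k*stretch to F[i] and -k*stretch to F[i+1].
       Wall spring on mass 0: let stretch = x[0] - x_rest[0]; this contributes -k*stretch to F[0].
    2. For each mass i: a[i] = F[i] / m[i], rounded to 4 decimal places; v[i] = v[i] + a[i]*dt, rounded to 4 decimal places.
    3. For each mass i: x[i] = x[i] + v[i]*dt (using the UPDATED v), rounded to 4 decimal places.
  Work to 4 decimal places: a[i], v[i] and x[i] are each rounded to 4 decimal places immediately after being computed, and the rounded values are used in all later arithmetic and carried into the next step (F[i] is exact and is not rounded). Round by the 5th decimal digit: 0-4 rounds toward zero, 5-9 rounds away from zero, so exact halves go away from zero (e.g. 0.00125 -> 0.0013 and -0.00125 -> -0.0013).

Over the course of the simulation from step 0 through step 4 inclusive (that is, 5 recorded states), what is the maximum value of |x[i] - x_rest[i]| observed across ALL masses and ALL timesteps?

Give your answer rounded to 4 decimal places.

Step 0: x=[1.0000 5.0000 7.0000 11.0000] v=[0.0000 0.0000 -1.0000 0.0000]
Step 1: x=[1.4800 4.6800 7.1200 10.8400] v=[2.4000 -1.6000 0.6000 -0.8000]
Step 2: x=[2.2352 4.2384 7.4448 10.5648] v=[3.7760 -2.2080 1.6240 -1.3760]
Step 3: x=[2.9533 3.9893 7.7558 10.2704] v=[3.5904 -1.2454 1.5549 -1.4720]
Step 4: x=[3.3646 4.1771 7.8665 10.0537] v=[2.0566 0.9390 0.5534 -1.0837]
Max displacement = 2.0107

Answer: 2.0107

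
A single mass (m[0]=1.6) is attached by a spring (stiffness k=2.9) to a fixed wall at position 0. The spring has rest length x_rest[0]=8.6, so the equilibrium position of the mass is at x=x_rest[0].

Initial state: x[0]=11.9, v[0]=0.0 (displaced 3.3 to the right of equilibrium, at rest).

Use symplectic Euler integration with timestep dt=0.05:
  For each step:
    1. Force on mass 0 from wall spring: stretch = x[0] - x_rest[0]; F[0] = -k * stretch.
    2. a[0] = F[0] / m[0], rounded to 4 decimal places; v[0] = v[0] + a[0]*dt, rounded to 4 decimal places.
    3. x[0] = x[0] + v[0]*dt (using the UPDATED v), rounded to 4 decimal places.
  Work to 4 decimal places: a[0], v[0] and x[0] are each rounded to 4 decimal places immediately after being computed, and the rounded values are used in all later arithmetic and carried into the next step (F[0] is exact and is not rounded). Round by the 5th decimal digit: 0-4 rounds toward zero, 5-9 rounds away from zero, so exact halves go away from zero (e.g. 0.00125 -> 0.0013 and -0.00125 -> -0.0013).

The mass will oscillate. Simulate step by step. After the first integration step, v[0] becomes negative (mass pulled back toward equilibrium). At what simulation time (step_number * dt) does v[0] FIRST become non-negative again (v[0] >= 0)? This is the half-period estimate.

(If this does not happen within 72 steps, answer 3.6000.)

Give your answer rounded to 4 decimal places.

Step 0: x=[11.9000] v=[0.0000]
Step 1: x=[11.8850] v=[-0.2991]
Step 2: x=[11.8552] v=[-0.5968]
Step 3: x=[11.8106] v=[-0.8918]
Step 4: x=[11.7515] v=[-1.1828]
Step 5: x=[11.6781] v=[-1.4684]
Step 6: x=[11.5907] v=[-1.7474]
Step 7: x=[11.4898] v=[-2.0184]
Step 8: x=[11.3758] v=[-2.2803]
Step 9: x=[11.2492] v=[-2.5319]
Step 10: x=[11.1106] v=[-2.7720]
Step 11: x=[10.9606] v=[-2.9995]
Step 12: x=[10.7999] v=[-3.2134]
Step 13: x=[10.6293] v=[-3.4128]
Step 14: x=[10.4495] v=[-3.5967]
Step 15: x=[10.2613] v=[-3.7643]
Step 16: x=[10.0656] v=[-3.9149]
Step 17: x=[9.8632] v=[-4.0477]
Step 18: x=[9.6551] v=[-4.1622]
Step 19: x=[9.4422] v=[-4.2578]
Step 20: x=[9.2255] v=[-4.3341]
Step 21: x=[9.0060] v=[-4.3908]
Step 22: x=[8.7846] v=[-4.4276]
Step 23: x=[8.5624] v=[-4.4443]
Step 24: x=[8.3404] v=[-4.4409]
Step 25: x=[8.1195] v=[-4.4174]
Step 26: x=[7.9008] v=[-4.3739]
Step 27: x=[7.6853] v=[-4.3105]
Step 28: x=[7.4739] v=[-4.2276]
Step 29: x=[7.2676] v=[-4.1255]
Step 30: x=[7.0674] v=[-4.0048]
Step 31: x=[6.8741] v=[-3.8659]
Step 32: x=[6.6886] v=[-3.7095]
Step 33: x=[6.5118] v=[-3.5363]
Step 34: x=[6.3444] v=[-3.3471]
Step 35: x=[6.1873] v=[-3.1427]
Step 36: x=[6.0411] v=[-2.9241]
Step 37: x=[5.9065] v=[-2.6922]
Step 38: x=[5.7841] v=[-2.4481]
Step 39: x=[5.6745] v=[-2.1929]
Step 40: x=[5.5781] v=[-1.9278]
Step 41: x=[5.4954] v=[-1.6539]
Step 42: x=[5.4268] v=[-1.3725]
Step 43: x=[5.3726] v=[-1.0849]
Step 44: x=[5.3330] v=[-0.7924]
Step 45: x=[5.3082] v=[-0.4963]
Step 46: x=[5.2983] v=[-0.1980]
Step 47: x=[5.3034] v=[0.1012]
First v>=0 after going negative at step 47, time=2.3500

Answer: 2.3500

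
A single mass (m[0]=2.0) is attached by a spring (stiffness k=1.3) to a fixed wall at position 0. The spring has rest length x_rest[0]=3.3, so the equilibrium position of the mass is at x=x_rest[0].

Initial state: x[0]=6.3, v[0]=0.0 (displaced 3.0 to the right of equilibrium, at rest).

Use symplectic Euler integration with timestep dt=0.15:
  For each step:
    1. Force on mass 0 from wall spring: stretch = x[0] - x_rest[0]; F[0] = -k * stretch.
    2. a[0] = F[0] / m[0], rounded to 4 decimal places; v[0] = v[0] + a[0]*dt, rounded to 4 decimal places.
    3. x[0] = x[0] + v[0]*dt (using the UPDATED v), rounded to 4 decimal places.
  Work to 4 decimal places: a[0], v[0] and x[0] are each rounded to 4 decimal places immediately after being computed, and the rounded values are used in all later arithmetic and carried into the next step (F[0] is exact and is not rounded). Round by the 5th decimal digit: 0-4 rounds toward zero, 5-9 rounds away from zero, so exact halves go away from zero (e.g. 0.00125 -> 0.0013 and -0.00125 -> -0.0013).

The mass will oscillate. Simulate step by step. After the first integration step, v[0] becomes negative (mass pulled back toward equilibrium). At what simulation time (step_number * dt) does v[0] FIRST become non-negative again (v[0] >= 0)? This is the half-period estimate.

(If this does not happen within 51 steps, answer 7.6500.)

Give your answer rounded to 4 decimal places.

Answer: 3.9000

Derivation:
Step 0: x=[6.3000] v=[0.0000]
Step 1: x=[6.2561] v=[-0.2925]
Step 2: x=[6.1690] v=[-0.5807]
Step 3: x=[6.0399] v=[-0.8604]
Step 4: x=[5.8708] v=[-1.1275]
Step 5: x=[5.6641] v=[-1.3782]
Step 6: x=[5.4228] v=[-1.6087]
Step 7: x=[5.1504] v=[-1.8157]
Step 8: x=[4.8510] v=[-1.9961]
Step 9: x=[4.5289] v=[-2.1473]
Step 10: x=[4.1888] v=[-2.2671]
Step 11: x=[3.8357] v=[-2.3538]
Step 12: x=[3.4748] v=[-2.4060]
Step 13: x=[3.1114] v=[-2.4230]
Step 14: x=[2.7507] v=[-2.4046]
Step 15: x=[2.3980] v=[-2.3511]
Step 16: x=[2.0585] v=[-2.2632]
Step 17: x=[1.7372] v=[-2.1422]
Step 18: x=[1.4387] v=[-1.9898]
Step 19: x=[1.1675] v=[-1.8083]
Step 20: x=[0.9274] v=[-1.6004]
Step 21: x=[0.7220] v=[-1.3691]
Step 22: x=[0.5543] v=[-1.1177]
Step 23: x=[0.4268] v=[-0.8500]
Step 24: x=[0.3413] v=[-0.5699]
Step 25: x=[0.2991] v=[-0.2814]
Step 26: x=[0.3008] v=[0.0112]
First v>=0 after going negative at step 26, time=3.9000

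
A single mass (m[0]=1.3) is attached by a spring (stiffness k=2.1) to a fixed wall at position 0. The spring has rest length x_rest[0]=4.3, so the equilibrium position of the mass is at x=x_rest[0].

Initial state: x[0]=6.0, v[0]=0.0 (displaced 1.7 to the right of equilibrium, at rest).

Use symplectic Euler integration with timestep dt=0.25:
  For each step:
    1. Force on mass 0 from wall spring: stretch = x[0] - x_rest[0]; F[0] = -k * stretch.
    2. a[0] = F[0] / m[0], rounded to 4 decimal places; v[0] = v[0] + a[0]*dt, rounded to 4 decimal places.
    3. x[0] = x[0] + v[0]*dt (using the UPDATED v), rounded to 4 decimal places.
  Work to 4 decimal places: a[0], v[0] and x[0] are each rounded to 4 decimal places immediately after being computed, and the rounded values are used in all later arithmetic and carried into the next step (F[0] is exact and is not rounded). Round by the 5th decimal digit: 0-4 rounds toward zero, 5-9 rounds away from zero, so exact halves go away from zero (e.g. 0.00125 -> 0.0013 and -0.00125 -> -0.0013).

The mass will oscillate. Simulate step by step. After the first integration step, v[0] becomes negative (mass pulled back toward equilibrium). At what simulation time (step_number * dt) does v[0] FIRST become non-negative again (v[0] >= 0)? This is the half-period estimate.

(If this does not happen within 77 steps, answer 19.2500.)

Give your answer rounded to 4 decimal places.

Answer: 2.5000

Derivation:
Step 0: x=[6.0000] v=[0.0000]
Step 1: x=[5.8284] v=[-0.6866]
Step 2: x=[5.5024] v=[-1.3039]
Step 3: x=[5.0550] v=[-1.7895]
Step 4: x=[4.5314] v=[-2.0944]
Step 5: x=[3.9844] v=[-2.1879]
Step 6: x=[3.4693] v=[-2.0605]
Step 7: x=[3.0381] v=[-1.7250]
Step 8: x=[2.7343] v=[-1.2154]
Step 9: x=[2.5885] v=[-0.5831]
Step 10: x=[2.6155] v=[0.1081]
First v>=0 after going negative at step 10, time=2.5000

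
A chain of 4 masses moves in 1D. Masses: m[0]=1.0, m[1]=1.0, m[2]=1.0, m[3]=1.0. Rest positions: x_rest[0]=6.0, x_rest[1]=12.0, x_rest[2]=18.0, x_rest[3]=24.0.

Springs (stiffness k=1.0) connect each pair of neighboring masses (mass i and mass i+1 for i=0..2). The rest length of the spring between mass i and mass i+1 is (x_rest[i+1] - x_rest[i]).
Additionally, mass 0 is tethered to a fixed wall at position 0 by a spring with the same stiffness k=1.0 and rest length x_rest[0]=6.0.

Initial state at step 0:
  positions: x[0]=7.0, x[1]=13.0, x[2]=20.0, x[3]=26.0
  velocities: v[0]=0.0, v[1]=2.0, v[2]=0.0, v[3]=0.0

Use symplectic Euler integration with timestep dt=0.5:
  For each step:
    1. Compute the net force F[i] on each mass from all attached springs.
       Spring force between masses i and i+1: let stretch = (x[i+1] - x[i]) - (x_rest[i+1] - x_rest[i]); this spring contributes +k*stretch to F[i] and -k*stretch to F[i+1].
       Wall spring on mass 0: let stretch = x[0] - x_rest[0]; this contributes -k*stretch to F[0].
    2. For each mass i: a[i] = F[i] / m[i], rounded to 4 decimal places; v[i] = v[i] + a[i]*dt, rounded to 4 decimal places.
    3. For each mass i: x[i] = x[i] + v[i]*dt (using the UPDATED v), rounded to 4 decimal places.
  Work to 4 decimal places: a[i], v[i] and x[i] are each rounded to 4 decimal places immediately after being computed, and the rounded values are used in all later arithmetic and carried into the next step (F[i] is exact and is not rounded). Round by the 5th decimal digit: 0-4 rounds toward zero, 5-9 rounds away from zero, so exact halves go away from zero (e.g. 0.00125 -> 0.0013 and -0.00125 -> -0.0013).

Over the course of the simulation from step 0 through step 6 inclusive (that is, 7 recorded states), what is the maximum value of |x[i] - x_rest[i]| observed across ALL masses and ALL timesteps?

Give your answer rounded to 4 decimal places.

Step 0: x=[7.0000 13.0000 20.0000 26.0000] v=[0.0000 2.0000 0.0000 0.0000]
Step 1: x=[6.7500 14.2500 19.7500 26.0000] v=[-0.5000 2.5000 -0.5000 0.0000]
Step 2: x=[6.6875 15.0000 19.6875 25.9375] v=[-0.1250 1.5000 -0.1250 -0.1250]
Step 3: x=[7.0313 14.8438 20.0157 25.8125] v=[0.6875 -0.3125 0.6563 -0.2500]
Step 4: x=[7.5704 14.0274 20.5001 25.7383] v=[1.0781 -1.6328 0.9688 -0.1484]
Step 5: x=[7.8311 13.2149 20.6759 25.8546] v=[0.5214 -1.6250 0.3516 0.2325]
Step 6: x=[7.4800 12.9217 20.2811 26.1762] v=[-0.7023 -0.5864 -0.7896 0.6432]
Max displacement = 3.0000

Answer: 3.0000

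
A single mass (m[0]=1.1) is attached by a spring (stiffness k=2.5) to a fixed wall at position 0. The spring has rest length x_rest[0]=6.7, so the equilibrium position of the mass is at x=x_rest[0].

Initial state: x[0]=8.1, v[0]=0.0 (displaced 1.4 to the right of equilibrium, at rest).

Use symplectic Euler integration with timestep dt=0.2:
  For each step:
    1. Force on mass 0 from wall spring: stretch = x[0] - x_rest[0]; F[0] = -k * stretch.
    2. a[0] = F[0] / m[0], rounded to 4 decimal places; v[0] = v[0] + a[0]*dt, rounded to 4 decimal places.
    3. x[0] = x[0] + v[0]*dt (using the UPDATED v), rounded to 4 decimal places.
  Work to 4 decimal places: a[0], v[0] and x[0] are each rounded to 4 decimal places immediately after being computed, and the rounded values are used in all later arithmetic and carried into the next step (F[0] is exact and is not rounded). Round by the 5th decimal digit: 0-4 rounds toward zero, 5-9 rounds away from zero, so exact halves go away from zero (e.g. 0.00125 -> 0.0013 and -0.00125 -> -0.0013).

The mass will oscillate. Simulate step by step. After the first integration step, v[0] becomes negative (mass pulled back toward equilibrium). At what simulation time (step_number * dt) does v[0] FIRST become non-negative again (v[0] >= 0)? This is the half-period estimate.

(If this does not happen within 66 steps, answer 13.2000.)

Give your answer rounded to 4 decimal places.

Step 0: x=[8.1000] v=[0.0000]
Step 1: x=[7.9727] v=[-0.6364]
Step 2: x=[7.7297] v=[-1.2149]
Step 3: x=[7.3931] v=[-1.6829]
Step 4: x=[6.9935] v=[-1.9979]
Step 5: x=[6.5672] v=[-2.1313]
Step 6: x=[6.1530] v=[-2.0709]
Step 7: x=[5.7885] v=[-1.8223]
Step 8: x=[5.5069] v=[-1.4080]
Step 9: x=[5.3338] v=[-0.8657]
Step 10: x=[5.2849] v=[-0.2447]
Step 11: x=[5.3646] v=[0.3985]
First v>=0 after going negative at step 11, time=2.2000

Answer: 2.2000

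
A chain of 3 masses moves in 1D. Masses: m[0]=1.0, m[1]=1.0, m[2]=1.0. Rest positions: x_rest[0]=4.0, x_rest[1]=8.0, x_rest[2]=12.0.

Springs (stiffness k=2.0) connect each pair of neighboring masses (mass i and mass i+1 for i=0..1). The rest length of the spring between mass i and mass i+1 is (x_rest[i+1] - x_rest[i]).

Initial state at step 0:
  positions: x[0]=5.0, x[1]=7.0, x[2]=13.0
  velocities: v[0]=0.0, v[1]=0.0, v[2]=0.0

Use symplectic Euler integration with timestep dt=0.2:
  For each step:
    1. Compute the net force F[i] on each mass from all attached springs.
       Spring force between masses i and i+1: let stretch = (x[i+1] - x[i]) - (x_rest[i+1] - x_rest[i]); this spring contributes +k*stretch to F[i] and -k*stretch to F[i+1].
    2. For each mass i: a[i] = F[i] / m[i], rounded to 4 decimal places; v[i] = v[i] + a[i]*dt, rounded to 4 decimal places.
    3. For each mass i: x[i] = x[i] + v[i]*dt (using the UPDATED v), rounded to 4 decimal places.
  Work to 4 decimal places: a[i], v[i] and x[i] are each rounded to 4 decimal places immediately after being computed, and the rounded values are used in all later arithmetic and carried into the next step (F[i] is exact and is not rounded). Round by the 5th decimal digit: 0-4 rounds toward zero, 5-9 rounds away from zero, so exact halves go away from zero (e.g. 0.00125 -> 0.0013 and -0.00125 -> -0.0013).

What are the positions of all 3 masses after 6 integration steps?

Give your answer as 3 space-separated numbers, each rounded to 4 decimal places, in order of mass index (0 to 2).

Answer: 3.6476 9.7047 11.6476

Derivation:
Step 0: x=[5.0000 7.0000 13.0000] v=[0.0000 0.0000 0.0000]
Step 1: x=[4.8400 7.3200 12.8400] v=[-0.8000 1.6000 -0.8000]
Step 2: x=[4.5584 7.8832 12.5584] v=[-1.4080 2.8160 -1.4080]
Step 3: x=[4.2228 8.5544 12.2228] v=[-1.6781 3.3562 -1.6781]
Step 4: x=[3.9137 9.1726 11.9137] v=[-1.5455 3.0909 -1.5455]
Step 5: x=[3.7053 9.5894 11.7053] v=[-1.0419 2.0838 -1.0419]
Step 6: x=[3.6476 9.7047 11.6476] v=[-0.2883 0.5765 -0.2883]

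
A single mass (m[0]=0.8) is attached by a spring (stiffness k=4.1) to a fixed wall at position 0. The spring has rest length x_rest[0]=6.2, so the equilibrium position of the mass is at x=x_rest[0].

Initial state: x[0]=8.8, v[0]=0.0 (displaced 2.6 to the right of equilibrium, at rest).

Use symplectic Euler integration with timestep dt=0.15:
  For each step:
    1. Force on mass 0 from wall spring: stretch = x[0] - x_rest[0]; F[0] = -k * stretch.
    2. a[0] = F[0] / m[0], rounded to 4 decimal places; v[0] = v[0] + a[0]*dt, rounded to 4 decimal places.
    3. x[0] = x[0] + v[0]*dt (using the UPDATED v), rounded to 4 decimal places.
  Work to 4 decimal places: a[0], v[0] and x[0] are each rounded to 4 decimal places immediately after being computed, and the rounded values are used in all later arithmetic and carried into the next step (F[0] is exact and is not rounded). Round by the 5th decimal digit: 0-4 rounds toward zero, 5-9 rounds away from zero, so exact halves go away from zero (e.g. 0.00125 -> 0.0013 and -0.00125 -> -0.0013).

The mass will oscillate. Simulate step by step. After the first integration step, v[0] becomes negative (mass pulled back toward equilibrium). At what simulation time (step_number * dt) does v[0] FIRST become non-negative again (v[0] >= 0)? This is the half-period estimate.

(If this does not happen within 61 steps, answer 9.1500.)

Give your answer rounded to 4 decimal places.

Step 0: x=[8.8000] v=[0.0000]
Step 1: x=[8.5002] v=[-1.9988]
Step 2: x=[7.9351] v=[-3.7671]
Step 3: x=[7.1700] v=[-5.1010]
Step 4: x=[6.2930] v=[-5.8467]
Step 5: x=[5.4053] v=[-5.9182]
Step 6: x=[4.6092] v=[-5.3073]
Step 7: x=[3.9965] v=[-4.0844]
Step 8: x=[3.6379] v=[-2.3905]
Step 9: x=[3.5748] v=[-0.4209]
Step 10: x=[3.8144] v=[1.5972]
First v>=0 after going negative at step 10, time=1.5000

Answer: 1.5000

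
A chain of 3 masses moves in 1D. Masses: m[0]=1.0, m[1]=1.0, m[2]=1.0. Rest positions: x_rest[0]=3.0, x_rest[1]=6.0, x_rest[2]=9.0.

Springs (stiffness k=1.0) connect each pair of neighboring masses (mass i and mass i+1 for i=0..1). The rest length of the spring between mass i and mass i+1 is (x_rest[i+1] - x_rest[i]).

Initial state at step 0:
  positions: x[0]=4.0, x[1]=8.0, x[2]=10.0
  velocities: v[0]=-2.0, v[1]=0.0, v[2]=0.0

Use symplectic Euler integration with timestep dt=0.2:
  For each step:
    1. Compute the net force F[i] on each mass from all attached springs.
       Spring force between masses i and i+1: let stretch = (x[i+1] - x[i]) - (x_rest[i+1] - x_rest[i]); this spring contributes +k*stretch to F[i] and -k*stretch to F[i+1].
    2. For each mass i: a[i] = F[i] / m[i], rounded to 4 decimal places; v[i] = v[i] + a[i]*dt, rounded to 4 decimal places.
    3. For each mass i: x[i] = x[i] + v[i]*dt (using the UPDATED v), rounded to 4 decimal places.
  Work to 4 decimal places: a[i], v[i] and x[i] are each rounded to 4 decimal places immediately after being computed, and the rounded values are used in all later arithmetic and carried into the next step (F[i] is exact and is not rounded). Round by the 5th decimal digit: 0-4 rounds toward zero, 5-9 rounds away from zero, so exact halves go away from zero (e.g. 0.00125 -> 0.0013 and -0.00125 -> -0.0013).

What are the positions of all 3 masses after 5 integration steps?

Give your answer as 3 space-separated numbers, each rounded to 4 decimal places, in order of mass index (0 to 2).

Answer: 2.7416 6.8235 10.4349

Derivation:
Step 0: x=[4.0000 8.0000 10.0000] v=[-2.0000 0.0000 0.0000]
Step 1: x=[3.6400 7.9200 10.0400] v=[-1.8000 -0.4000 0.2000]
Step 2: x=[3.3312 7.7536 10.1152] v=[-1.5440 -0.8320 0.3760]
Step 3: x=[3.0793 7.5048 10.2159] v=[-1.2595 -1.2442 0.5037]
Step 4: x=[2.8844 7.1874 10.3282] v=[-0.9744 -1.5871 0.5615]
Step 5: x=[2.7416 6.8235 10.4349] v=[-0.7138 -1.8195 0.5333]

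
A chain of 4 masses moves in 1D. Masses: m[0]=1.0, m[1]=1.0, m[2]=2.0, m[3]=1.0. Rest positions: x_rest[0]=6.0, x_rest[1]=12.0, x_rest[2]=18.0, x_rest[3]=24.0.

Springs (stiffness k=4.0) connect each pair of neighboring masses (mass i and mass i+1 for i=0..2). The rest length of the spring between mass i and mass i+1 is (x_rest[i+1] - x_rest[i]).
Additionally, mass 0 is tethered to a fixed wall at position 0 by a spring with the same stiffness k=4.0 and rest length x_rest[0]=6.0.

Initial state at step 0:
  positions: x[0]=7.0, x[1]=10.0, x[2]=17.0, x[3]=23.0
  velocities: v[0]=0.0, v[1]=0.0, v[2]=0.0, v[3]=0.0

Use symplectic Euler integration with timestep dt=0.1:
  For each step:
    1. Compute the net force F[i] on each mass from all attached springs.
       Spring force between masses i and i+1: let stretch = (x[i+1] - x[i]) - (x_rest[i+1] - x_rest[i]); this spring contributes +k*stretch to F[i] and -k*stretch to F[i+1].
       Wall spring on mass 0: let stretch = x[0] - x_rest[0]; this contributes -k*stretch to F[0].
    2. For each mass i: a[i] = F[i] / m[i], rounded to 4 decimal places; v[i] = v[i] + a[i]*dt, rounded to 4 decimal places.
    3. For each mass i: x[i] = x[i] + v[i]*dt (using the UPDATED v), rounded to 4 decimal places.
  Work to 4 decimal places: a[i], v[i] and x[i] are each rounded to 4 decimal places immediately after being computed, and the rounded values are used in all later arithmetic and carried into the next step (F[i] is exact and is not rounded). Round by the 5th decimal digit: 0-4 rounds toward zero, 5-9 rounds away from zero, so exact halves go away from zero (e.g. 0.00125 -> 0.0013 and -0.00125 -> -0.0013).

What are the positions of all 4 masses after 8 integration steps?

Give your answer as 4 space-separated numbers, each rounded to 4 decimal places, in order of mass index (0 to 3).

Step 0: x=[7.0000 10.0000 17.0000 23.0000] v=[0.0000 0.0000 0.0000 0.0000]
Step 1: x=[6.8400 10.1600 16.9800 23.0000] v=[-1.6000 1.6000 -0.2000 0.0000]
Step 2: x=[6.5392 10.4600 16.9440 22.9992] v=[-3.0080 3.0000 -0.3600 -0.0080]
Step 3: x=[6.1337 10.8625 16.8994 22.9962] v=[-4.0554 4.0253 -0.4458 -0.0301]
Step 4: x=[5.6720 11.3174 16.8560 22.9893] v=[-4.6174 4.5485 -0.4338 -0.0688]
Step 5: x=[5.2092 11.7680 16.8245 22.9771] v=[-4.6280 4.5058 -0.3149 -0.1221]
Step 6: x=[4.8004 12.1585 16.8149 22.9588] v=[-4.0882 3.9049 -0.0957 -0.1831]
Step 7: x=[4.4939 12.4409 16.8351 22.9347] v=[-3.0651 2.8242 0.2018 -0.2407]
Step 8: x=[4.3255 12.5812 16.8894 22.9067] v=[-1.6839 1.4031 0.5429 -0.2805]

Answer: 4.3255 12.5812 16.8894 22.9067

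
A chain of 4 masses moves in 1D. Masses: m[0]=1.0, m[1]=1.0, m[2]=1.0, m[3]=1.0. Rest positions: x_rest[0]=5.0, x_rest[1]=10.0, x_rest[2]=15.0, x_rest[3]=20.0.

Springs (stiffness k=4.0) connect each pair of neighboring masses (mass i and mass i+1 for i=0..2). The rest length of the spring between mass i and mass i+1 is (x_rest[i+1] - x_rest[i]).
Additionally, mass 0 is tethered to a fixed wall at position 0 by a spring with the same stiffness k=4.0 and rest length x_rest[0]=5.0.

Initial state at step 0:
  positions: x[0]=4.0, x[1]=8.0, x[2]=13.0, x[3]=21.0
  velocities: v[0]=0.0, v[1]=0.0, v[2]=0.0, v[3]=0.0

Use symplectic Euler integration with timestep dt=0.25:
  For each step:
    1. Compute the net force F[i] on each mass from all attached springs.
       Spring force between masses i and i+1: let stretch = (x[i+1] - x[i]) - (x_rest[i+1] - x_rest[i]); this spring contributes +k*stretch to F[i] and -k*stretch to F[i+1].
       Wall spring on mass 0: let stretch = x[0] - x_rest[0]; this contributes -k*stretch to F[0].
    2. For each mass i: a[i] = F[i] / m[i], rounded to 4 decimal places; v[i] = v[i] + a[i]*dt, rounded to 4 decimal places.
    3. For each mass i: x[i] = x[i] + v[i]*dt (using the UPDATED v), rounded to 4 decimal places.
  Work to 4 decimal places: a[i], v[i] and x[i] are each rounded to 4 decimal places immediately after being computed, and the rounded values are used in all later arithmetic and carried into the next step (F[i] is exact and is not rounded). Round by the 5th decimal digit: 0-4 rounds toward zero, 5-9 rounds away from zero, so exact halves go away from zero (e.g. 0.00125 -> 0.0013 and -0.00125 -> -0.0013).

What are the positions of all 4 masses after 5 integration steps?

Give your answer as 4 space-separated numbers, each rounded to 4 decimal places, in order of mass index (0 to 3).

Step 0: x=[4.0000 8.0000 13.0000 21.0000] v=[0.0000 0.0000 0.0000 0.0000]
Step 1: x=[4.0000 8.2500 13.7500 20.2500] v=[0.0000 1.0000 3.0000 -3.0000]
Step 2: x=[4.0625 8.8125 14.7500 19.1250] v=[0.2500 2.2500 4.0000 -4.5000]
Step 3: x=[4.2969 9.6719 15.3594 18.1563] v=[0.9375 3.4375 2.4375 -3.8750]
Step 4: x=[4.8008 10.6094 15.2461 17.7383] v=[2.0156 3.7500 -0.4531 -1.6719]
Step 5: x=[5.5567 11.2539 14.5967 17.9473] v=[3.0234 2.5781 -2.5976 0.8359]

Answer: 5.5567 11.2539 14.5967 17.9473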